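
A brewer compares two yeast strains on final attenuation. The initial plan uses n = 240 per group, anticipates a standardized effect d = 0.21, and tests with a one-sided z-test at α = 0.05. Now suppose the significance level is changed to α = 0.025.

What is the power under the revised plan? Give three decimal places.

Power ≈ 0.633

δ = d·√(n/2) = 0.21 × √(240/2) = 2.3004 (unchanged). New critical value: z_{0.025} = 1.960.
Revised power = Φ(δ − 1.960) = Φ(0.340) = 0.6332.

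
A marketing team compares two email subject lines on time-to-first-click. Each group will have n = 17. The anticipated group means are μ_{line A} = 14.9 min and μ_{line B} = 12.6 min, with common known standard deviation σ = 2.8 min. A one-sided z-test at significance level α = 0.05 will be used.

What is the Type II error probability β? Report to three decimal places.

β ≈ 0.227

Standardized effect: d = |μ_{line A} − μ_{line B}| / σ = |14.9 − 12.6| / 2.8 = 0.8214
Noncentrality parameter: δ = d·√(n/2) = 0.8214 × √(17/2) = 2.3949
Critical value for a one-sided test at α = 0.05: z_α = 1.645.
Power = P(Z > 1.645 − δ) = Φ(0.750) = 0.7734.
Type II error: β = 1 − power = 1 − 0.7734 = 0.2266.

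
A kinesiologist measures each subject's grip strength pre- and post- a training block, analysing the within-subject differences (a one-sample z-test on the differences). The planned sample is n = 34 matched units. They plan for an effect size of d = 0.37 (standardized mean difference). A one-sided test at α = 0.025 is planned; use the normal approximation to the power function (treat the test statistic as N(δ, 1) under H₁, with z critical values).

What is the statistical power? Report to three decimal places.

Noncentrality parameter: δ = d·√n = 0.37 × √34 = 2.1575
One-sided α = 0.025 → critical value z_{0.025} = 1.960.
Power = Φ(δ − 1.960) = Φ(0.197) = 0.5783.

Power ≈ 0.578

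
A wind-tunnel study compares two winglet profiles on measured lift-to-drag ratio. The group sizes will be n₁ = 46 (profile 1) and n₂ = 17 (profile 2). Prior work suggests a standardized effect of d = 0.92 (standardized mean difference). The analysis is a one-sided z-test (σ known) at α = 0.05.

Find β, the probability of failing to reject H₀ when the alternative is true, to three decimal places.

Noncentrality parameter: δ = d / √(1/n₁ + 1/n₂) = 0.92 / √(1/46 + 1/17) = 3.2413
Critical value for a one-sided test at α = 0.05: z_α = 1.645.
Power = Φ(δ − 1.645) = Φ(1.596) = 0.9448.
Type II error: β = 1 − power = 1 − 0.9448 = 0.0552.

β ≈ 0.055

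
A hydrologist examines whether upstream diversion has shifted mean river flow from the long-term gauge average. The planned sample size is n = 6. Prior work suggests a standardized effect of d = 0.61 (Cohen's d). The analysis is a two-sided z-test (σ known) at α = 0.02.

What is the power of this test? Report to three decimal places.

Noncentrality parameter: δ = d·√n = 0.61 × √6 = 1.4942
Critical value for a two-sided test at α = 0.02: z_{α/2} = 2.326.
Power = Φ(δ − 2.326) + Φ(−δ − 2.326) = Φ(-0.832) + Φ(-3.821) = 0.2027 + 0.0001 = 0.2027.

Power ≈ 0.203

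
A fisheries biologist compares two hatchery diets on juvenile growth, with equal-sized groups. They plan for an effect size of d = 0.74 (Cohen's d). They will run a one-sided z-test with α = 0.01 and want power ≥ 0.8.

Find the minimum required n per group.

n = 37 per group

For power 0.8 need Φ(δ − z_{0.01}) = 0.8, so δ = z_{0.01} + z_{0.20} = 2.326 + 0.842 = 3.168.
δ = d·√(n/2) ⇒ n = 2(δ/d)² = 2 × (3.168 / 0.74)² = 36.65.
Rounding up, n = 37 per group.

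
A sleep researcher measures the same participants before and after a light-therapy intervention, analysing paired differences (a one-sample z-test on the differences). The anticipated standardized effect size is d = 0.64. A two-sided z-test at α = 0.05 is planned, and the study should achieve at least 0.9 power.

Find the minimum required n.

n = 26

For power 0.9 need Φ(δ − z_{0.025}) = 0.9, so δ = z_{0.025} + z_{0.10} = 1.960 + 1.282 = 3.242.
(For δ > 0 the lower-tail rejection region contributes negligibly to power, so the one-term inversion is standard.)
δ = d·√n ⇒ n = (δ/d)² = (3.242 / 0.64)² = 25.65.
Rounding up, n = 26.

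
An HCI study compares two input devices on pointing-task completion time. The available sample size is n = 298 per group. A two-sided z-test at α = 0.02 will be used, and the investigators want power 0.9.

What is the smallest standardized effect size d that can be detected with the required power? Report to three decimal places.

Required noncentrality: δ = z_{0.01} + z_{0.10} = 2.326 + 1.282 = 3.608.
(Lower-tail contribution to power is negligible for δ > 0.)
δ = d·√(n/2) ⇒ d = δ/√(n/2) = 3.608/√(298/2) = 0.2956.

d ≈ 0.296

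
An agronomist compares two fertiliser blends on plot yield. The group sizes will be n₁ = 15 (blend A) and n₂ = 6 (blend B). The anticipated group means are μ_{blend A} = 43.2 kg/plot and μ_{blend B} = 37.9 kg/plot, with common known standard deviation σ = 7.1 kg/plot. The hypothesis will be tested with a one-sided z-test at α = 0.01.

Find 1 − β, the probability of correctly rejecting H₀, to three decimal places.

Power ≈ 0.217

Standardized effect: d = |μ_{blend A} − μ_{blend B}| / σ = |43.2 − 37.9| / 7.1 = 0.7465
Noncentrality parameter: δ = d / √(1/n₁ + 1/n₂) = 0.7465 / √(1/15 + 1/6) = 1.5454
Critical value for a one-sided test at α = 0.01: z_α = 2.326.
Power = P(Z > 2.326 − δ) = Φ(-0.781) = 0.2174.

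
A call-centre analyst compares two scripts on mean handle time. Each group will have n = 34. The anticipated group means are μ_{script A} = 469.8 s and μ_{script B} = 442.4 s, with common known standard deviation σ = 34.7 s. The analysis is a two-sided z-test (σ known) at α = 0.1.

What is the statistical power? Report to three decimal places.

Power ≈ 0.946

Standardized effect: d = |μ_{script A} − μ_{script B}| / σ = |469.8 − 442.4| / 34.7 = 0.7896
Noncentrality parameter: δ = d·√(n/2) = 0.7896 × √(34/2) = 3.2557
Critical value for a two-sided test at α = 0.1: z_{α/2} = 1.645.
Power = Φ(δ − 1.645) + Φ(−δ − 1.645) = Φ(1.611) + Φ(-4.901) = 0.9464 + 0.0000 = 0.9464.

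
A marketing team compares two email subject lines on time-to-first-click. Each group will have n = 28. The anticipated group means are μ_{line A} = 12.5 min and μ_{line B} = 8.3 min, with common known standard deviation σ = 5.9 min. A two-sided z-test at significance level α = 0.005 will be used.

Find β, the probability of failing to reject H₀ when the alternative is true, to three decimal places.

β ≈ 0.557

Standardized effect: d = |μ_{line A} − μ_{line B}| / σ = |12.5 − 8.3| / 5.9 = 0.7119
Noncentrality parameter: δ = d·√(n/2) = 0.7119 × √(28/2) = 2.6636
Critical value for a two-sided test at α = 0.005: z_{α/2} = 2.807.
Power = Φ(δ − 2.807) + Φ(−δ − 2.807) = Φ(-0.143) + Φ(-5.471) = 0.4430 + 0.0000 = 0.4430.
Type II error: β = 1 − power = 1 − 0.4430 = 0.5570.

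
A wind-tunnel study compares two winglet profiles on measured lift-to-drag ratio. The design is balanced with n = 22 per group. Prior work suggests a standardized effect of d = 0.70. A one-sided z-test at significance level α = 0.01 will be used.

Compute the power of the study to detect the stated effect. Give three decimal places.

Noncentrality parameter: δ = d·√(n/2) = 0.70 × √(22/2) = 2.3216
One-sided α = 0.01 → critical value z_{0.01} = 2.326.
Power = Φ(δ − 2.326) = Φ(-0.005) = 0.4981.

Power ≈ 0.498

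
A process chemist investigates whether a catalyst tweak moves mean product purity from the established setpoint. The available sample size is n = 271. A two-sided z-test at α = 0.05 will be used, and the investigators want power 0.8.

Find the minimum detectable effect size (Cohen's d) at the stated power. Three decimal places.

d ≈ 0.170

Need Φ(δ − 1.960) = 0.8, so δ = 1.960 + 0.842 = 2.802.
(Lower-tail contribution to power is negligible for δ > 0.)
δ = d·√n ⇒ d = δ/√n = 2.802/√271 = 0.1702.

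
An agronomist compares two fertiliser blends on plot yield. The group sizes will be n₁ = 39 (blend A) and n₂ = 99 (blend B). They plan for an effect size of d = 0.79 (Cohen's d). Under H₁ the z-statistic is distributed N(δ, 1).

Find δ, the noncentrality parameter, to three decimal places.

δ ≈ 4.179

The noncentrality parameter scales effect size by the design's sample-size factor: δ = d / √(1/n₁ + 1/n₂) = 0.79 / √(1/39 + 1/99) = 4.1787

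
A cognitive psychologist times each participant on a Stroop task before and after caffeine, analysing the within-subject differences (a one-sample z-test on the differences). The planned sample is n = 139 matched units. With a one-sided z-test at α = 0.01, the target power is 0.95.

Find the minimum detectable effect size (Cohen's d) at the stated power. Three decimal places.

Required noncentrality: δ = z_{0.01} + z_{0.05} = 2.326 + 1.645 = 3.971.
δ = d·√n ⇒ d = δ/√n = 3.971/√139 = 0.3368.

d ≈ 0.337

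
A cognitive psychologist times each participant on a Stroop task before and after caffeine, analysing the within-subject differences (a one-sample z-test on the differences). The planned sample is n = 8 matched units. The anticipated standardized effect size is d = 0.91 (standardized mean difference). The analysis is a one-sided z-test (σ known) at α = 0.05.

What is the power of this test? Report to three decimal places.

Power ≈ 0.824

Noncentrality parameter: δ = d·√n = 0.91 × √8 = 2.5739
One-sided α = 0.05 → critical value z_{0.05} = 1.645.
Power = P(Z > 1.645 − δ) = Φ(0.929) = 0.8236.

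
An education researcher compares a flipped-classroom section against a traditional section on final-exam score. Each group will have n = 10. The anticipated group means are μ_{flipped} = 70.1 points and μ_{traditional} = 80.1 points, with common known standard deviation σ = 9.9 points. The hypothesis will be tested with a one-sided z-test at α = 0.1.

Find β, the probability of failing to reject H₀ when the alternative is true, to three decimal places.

Standardized effect: d = |μ_{flipped} − μ_{traditional}| / σ = |70.1 − 80.1| / 9.9 = 1.0101
Noncentrality parameter: δ = d·√(n/2) = 1.0101 × √(10/2) = 2.2587
Critical value for a one-sided test at α = 0.1: z_α = 1.282.
Power = P(Z > 1.282 − δ) = Φ(0.977) = 0.8357.
Type II error: β = 1 − power = 1 − 0.8357 = 0.1643.

β ≈ 0.164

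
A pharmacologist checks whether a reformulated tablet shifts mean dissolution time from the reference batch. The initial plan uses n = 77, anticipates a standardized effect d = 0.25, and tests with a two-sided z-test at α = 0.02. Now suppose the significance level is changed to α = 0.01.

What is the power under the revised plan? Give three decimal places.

δ = d·√n = 0.25 × √77 = 2.1937 (unchanged). New critical value: z_{0.005} = 2.576.
Revised power = Φ(δ − 2.576) + Φ(−δ − 2.576) = Φ(-0.382) + Φ(-4.770) = 0.3512 + 0.0000 = 0.3512.

Power ≈ 0.351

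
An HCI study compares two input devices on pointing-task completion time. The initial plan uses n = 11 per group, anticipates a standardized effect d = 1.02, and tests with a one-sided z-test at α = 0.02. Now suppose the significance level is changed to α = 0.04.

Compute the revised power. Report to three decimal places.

δ = d·√(n/2) = 1.02 × √(11/2) = 2.3921 (unchanged). New critical value: z_{0.04} = 1.751.
Revised power = Φ(δ − 1.751) = Φ(0.641) = 0.7394.

Power ≈ 0.739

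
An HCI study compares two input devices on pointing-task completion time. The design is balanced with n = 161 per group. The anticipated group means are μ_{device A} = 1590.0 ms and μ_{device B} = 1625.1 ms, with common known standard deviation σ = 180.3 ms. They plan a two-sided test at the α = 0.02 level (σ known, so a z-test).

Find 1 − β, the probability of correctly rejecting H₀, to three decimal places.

Power ≈ 0.281

Standardized effect: d = |μ_{device A} − μ_{device B}| / σ = |1590.0 − 1625.1| / 180.3 = 0.1947
Noncentrality parameter: δ = d·√(n/2) = 0.1947 × √(161/2) = 1.7467
Two-sided α = 0.02 → critical value z_{0.01} = 2.326.
Power = Φ(δ − 2.326) + Φ(−δ − 2.326) = Φ(-0.580) + Φ(-4.073) = 0.2811 + 0.0000 = 0.2811.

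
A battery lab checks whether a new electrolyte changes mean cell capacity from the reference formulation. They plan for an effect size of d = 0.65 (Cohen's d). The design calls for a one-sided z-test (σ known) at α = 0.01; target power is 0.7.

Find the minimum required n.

For power 0.7 need Φ(δ − z_{0.01}) = 0.7, so δ = z_{0.01} + z_{0.30} = 2.326 + 0.524 = 2.851.
δ = d·√n ⇒ n = (δ/d)² = (2.851 / 0.65)² = 19.23.
Rounding up, n = 20.

n = 20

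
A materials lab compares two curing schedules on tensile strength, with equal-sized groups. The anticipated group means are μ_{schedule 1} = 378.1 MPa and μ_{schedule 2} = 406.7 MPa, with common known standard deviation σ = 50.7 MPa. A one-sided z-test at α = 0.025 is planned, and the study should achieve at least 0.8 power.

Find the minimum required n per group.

n = 50 per group

Standardized effect: d = |μ_{schedule 1} − μ_{schedule 2}| / σ = |378.1 − 406.7| / 50.7 = 0.5641
Set Φ(δ − 1.960) = 0.8; then δ − 1.960 = Φ⁻¹(0.8) = 0.842, giving δ = 2.802.
δ = d·√(n/2) ⇒ n = 2(δ/d)² = 2 × (2.802 / 0.5641)² = 49.33.
Rounding up, n = 50 per group.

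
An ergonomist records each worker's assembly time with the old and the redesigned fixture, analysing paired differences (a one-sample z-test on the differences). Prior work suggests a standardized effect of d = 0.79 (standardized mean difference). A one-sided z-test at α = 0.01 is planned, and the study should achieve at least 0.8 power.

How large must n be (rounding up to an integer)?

n = 17

Set Φ(δ − 2.326) = 0.8; then δ − 2.326 = Φ⁻¹(0.8) = 0.842, giving δ = 3.168.
δ = d·√n ⇒ n = (δ/d)² = (3.168 / 0.79)² = 16.08.
Round up to the next whole unit.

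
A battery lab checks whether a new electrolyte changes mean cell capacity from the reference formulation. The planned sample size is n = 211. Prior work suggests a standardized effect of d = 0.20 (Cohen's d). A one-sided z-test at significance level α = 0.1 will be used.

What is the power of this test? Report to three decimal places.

Power ≈ 0.948

Noncentrality parameter: δ = d·√n = 0.20 × √211 = 2.9052
One-sided α = 0.1 → critical value z_{0.1} = 1.282.
Power = P(Z > 1.282 − δ) = Φ(1.624) = 0.9478.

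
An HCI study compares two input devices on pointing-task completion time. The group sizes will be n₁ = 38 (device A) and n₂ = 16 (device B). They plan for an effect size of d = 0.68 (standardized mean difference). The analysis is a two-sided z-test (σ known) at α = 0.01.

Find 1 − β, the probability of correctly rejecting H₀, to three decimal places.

Power ≈ 0.384

Noncentrality parameter: δ = d / √(1/n₁ + 1/n₂) = 0.68 / √(1/38 + 1/16) = 2.2817
Critical value for a two-sided test at α = 0.01: z_{α/2} = 2.576.
Power = Φ(δ − 2.576) + Φ(−δ − 2.576) = Φ(-0.294) + Φ(-4.858) = 0.3843 + 0.0000 = 0.3843.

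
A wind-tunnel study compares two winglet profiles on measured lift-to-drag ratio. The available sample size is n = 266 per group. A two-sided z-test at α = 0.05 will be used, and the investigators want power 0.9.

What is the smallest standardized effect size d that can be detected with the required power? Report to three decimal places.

d ≈ 0.281

Need Φ(δ − 1.960) = 0.9, so δ = 1.960 + 1.282 = 3.242.
(Lower-tail contribution to power is negligible for δ > 0.)
δ = d·√(n/2) ⇒ d = δ/√(n/2) = 3.242/√(266/2) = 0.2811.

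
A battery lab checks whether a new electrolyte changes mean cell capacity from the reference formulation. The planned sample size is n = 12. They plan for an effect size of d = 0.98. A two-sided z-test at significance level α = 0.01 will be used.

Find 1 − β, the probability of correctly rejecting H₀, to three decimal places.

Power ≈ 0.794

Noncentrality parameter: δ = d·√n = 0.98 × √12 = 3.3948
Critical value for a two-sided test at α = 0.01: z_{α/2} = 2.576.
Power = Φ(δ − 2.576) + Φ(−δ − 2.576) = Φ(0.819) + Φ(-5.971) = 0.7936 + 0.0000 = 0.7936.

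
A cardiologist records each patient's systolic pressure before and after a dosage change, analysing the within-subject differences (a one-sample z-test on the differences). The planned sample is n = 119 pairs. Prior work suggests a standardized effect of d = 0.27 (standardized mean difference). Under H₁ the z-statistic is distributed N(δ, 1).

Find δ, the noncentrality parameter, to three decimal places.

δ = d·√n = 0.27 × √119 = 2.9454

δ ≈ 2.945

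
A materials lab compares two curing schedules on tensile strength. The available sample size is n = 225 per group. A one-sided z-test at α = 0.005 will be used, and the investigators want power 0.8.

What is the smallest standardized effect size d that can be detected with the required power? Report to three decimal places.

Required noncentrality: δ = z_{0.005} + z_{0.20} = 2.576 + 0.842 = 3.417.
δ = d·√(n/2) ⇒ d = δ/√(n/2) = 3.417/√(225/2) = 0.3222.

d ≈ 0.322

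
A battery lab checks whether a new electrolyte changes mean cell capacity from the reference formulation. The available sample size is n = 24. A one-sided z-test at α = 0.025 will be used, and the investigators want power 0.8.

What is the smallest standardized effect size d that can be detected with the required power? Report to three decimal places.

Required noncentrality: δ = z_{0.025} + z_{0.20} = 1.960 + 0.842 = 2.802.
δ = d·√n ⇒ d = δ/√n = 2.802/√24 = 0.5719.

d ≈ 0.572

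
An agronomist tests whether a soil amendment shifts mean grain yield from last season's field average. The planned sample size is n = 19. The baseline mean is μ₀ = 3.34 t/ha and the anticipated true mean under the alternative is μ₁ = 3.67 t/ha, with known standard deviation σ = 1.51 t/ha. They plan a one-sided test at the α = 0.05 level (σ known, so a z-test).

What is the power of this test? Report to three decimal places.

Standardized effect: d = |μ₁ − μ₀| / σ = |3.67 − 3.34| / 1.51 = 0.2185
Noncentrality parameter: δ = d·√n = 0.2185 × √19 = 0.9526
Critical value for a one-sided test at α = 0.05: z_α = 1.645.
Power = Φ(δ − 1.645) = Φ(-0.692) = 0.2444.

Power ≈ 0.244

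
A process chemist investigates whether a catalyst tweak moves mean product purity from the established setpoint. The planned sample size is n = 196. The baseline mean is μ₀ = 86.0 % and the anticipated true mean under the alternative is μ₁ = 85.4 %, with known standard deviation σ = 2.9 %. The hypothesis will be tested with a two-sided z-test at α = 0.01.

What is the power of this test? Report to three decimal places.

Power ≈ 0.626

Standardized effect: d = |μ₁ − μ₀| / σ = |85.4 − 86.0| / 2.9 = 0.2069
Noncentrality parameter: δ = d·√n = 0.2069 × √196 = 2.8966
Critical value for a two-sided test at α = 0.01: z_{α/2} = 2.576.
Power = Φ(δ − 2.576) + Φ(−δ − 2.576) = Φ(0.321) + Φ(-5.472) = 0.6258 + 0.0000 = 0.6258.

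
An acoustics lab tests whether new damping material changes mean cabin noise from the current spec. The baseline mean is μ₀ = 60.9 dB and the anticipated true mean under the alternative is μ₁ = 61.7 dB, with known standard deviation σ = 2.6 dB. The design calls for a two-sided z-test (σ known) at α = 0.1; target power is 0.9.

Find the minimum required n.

Standardized effect: d = |μ₁ − μ₀| / σ = |61.7 − 60.9| / 2.6 = 0.3077
Set Φ(δ − 1.645) = 0.9; then δ − 1.645 = Φ⁻¹(0.9) = 1.282, giving δ = 2.926.
(Ignoring the negligible lower-tail rejection probability gives the usual closed-form inversion.)
δ = d·√n ⇒ n = (δ/d)² = (2.926 / 0.3077)² = 90.46.
Round up to the next whole unit.

n = 91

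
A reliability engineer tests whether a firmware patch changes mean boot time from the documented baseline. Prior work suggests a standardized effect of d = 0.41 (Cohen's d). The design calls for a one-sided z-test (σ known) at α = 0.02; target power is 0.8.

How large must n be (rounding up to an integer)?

For power 0.8 need Φ(δ − z_{0.02}) = 0.8, so δ = z_{0.02} + z_{0.20} = 2.054 + 0.842 = 2.895.
δ = d·√n ⇒ n = (δ/d)² = (2.895 / 0.41)² = 49.87.
Rounding up, n = 50.

n = 50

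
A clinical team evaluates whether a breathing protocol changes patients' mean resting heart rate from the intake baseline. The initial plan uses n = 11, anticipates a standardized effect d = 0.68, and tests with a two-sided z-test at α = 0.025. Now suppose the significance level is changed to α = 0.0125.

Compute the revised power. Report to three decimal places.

Power ≈ 0.404

δ = d·√n = 0.68 × √11 = 2.2553 (unchanged). New critical value: z_{0.0063} = 2.498.
Revised power = Φ(δ − 2.498) + Φ(−δ − 2.498) = Φ(-0.242) + Φ(-4.753) = 0.4042 + 0.0000 = 0.4042.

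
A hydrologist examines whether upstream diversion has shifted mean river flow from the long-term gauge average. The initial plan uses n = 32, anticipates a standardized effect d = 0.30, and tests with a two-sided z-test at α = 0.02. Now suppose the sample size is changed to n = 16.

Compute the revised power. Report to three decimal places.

Power ≈ 0.130

With n = 16: δ = d·√n = 0.30 × √16 = 1.2000. Critical value z_{0.01} = 2.326.
Revised power = Φ(δ − 2.326) + Φ(−δ − 2.326) = Φ(-1.126) + Φ(-3.526) = 0.1300 + 0.0002 = 0.1302.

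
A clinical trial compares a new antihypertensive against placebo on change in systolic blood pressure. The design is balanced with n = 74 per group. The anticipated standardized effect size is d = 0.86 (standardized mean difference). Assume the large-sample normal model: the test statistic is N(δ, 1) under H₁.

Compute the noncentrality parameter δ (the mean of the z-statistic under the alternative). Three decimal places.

δ = d·√(n/2) = 0.86 × √(74/2) = 5.2312

δ ≈ 5.231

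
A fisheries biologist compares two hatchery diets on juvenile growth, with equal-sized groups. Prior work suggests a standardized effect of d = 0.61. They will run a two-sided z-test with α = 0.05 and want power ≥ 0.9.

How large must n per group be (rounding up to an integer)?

Set Φ(δ − 1.960) = 0.9; then δ − 1.960 = Φ⁻¹(0.9) = 1.282, giving δ = 3.242.
(For δ > 0 the lower-tail rejection region contributes negligibly to power, so the one-term inversion is standard.)
δ = d·√(n/2) ⇒ n = 2(δ/d)² = 2 × (3.242 / 0.61)² = 56.48.
Rounding up, n = 57 per group.

n = 57 per group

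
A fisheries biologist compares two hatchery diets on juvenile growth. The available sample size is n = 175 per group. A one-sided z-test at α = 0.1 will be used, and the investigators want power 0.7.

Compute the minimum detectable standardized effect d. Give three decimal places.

d ≈ 0.193

Need Φ(δ − 1.282) = 0.7, so δ = 1.282 + 0.524 = 1.806.
δ = d·√(n/2) ⇒ d = δ/√(n/2) = 1.806/√(175/2) = 0.1931.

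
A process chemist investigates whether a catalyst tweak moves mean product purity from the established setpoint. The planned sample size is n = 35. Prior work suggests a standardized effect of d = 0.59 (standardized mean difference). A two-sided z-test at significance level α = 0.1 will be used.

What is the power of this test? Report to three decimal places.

Power ≈ 0.968

Noncentrality parameter: δ = d·√n = 0.59 × √35 = 3.4905
Two-sided α = 0.1 → critical value z_{0.05} = 1.645.
Power = Φ(δ − 1.645) + Φ(−δ − 1.645) = Φ(1.846) + Φ(-5.135) = 0.9675 + 0.0000 = 0.9675.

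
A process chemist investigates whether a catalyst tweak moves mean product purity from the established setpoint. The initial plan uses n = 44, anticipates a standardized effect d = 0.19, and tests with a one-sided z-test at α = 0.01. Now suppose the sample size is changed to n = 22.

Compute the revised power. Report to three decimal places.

With n = 22: δ = d·√n = 0.19 × √22 = 0.8912. Critical value z_{0.01} = 2.326.
Revised power = P(Z > 2.326 − δ) = Φ(-1.435) = 0.0756.

Power ≈ 0.076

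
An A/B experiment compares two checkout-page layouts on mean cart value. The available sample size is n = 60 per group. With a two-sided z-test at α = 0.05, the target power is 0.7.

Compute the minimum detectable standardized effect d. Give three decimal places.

Need Φ(δ − 1.960) = 0.7, so δ = 1.960 + 0.524 = 2.484.
(The second rejection-region term Φ(−δ − z_{α/2}) is negligible and dropped.)
δ = d·√(n/2) ⇒ d = δ/√(n/2) = 2.484/√(60/2) = 0.4536.

d ≈ 0.454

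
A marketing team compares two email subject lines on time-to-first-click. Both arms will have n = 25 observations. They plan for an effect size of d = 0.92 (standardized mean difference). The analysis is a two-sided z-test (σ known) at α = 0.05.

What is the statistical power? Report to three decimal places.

Noncentrality parameter: δ = d·√(n/2) = 0.92 × √(25/2) = 3.2527
Critical value for a two-sided test at α = 0.05: z_{α/2} = 1.960.
Power = Φ(δ − 1.960) + Φ(−δ − 1.960) = Φ(1.293) + Φ(-5.213) = 0.9019 + 0.0000 = 0.9019.

Power ≈ 0.902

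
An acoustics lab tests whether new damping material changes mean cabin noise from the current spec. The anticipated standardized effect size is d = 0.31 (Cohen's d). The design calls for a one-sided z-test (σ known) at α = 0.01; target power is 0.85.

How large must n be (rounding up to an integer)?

For power 0.85 need Φ(δ − z_{0.01}) = 0.85, so δ = z_{0.01} + z_{0.15} = 2.326 + 1.036 = 3.363.
δ = d·√n ⇒ n = (δ/d)² = (3.363 / 0.31)² = 117.67.
Rounding up, n = 118.

n = 118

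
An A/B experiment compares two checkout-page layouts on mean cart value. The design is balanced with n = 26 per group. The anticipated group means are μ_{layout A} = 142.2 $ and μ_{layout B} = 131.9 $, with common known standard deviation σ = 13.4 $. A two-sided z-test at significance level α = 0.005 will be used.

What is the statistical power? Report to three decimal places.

Power ≈ 0.486

Standardized effect: d = |μ_{layout A} − μ_{layout B}| / σ = |142.2 − 131.9| / 13.4 = 0.7687
Noncentrality parameter: δ = d·√(n/2) = 0.7687 × √(26/2) = 2.7714
Critical value for a two-sided test at α = 0.005: z_{α/2} = 2.807.
Power = Φ(δ − 2.807) + Φ(−δ − 2.807) = Φ(-0.036) + Φ(-5.578) = 0.4858 + 0.0000 = 0.4858.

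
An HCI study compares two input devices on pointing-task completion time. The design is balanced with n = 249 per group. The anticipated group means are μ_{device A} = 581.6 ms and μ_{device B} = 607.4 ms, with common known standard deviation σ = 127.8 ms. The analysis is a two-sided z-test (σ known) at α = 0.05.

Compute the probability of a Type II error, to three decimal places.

Standardized effect: d = |μ_{device A} − μ_{device B}| / σ = |581.6 − 607.4| / 127.8 = 0.2019
Noncentrality parameter: δ = d·√(n/2) = 0.2019 × √(249/2) = 2.2525
Two-sided α = 0.05 → critical value z_{0.025} = 1.960.
Power = Φ(δ − 1.960) + Φ(−δ − 1.960) = Φ(0.293) + Φ(-4.213) = 0.6151 + 0.0000 = 0.6151.
Type II error: β = 1 − power = 1 − 0.6151 = 0.3849.

β ≈ 0.385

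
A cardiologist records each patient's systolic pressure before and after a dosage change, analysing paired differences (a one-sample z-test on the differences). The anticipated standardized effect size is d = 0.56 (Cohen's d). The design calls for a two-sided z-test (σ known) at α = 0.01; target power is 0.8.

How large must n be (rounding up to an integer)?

n = 38

For power 0.8 need Φ(δ − z_{0.005}) = 0.8, so δ = z_{0.005} + z_{0.20} = 2.576 + 0.842 = 3.417.
(For δ > 0 the lower-tail rejection region contributes negligibly to power, so the one-term inversion is standard.)
δ = d·√n ⇒ n = (δ/d)² = (3.417 / 0.56)² = 37.24.
Rounding up, n = 38.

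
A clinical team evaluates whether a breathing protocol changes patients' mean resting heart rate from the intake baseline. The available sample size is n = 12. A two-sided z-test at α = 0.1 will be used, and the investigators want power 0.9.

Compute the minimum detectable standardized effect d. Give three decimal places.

d ≈ 0.845

Required noncentrality: δ = z_{0.05} + z_{0.10} = 1.645 + 1.282 = 2.926.
(Lower-tail contribution to power is negligible for δ > 0.)
δ = d·√n ⇒ d = δ/√n = 2.926/√12 = 0.8448.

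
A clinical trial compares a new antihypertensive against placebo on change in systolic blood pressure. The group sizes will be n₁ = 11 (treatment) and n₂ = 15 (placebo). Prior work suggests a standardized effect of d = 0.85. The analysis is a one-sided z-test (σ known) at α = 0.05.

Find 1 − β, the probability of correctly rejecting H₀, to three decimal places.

Power ≈ 0.690

Noncentrality parameter: δ = d / √(1/n₁ + 1/n₂) = 0.85 / √(1/11 + 1/15) = 2.1413
Critical value for a one-sided test at α = 0.05: z_α = 1.645.
Power = Φ(δ − 1.645) = Φ(0.496) = 0.6902.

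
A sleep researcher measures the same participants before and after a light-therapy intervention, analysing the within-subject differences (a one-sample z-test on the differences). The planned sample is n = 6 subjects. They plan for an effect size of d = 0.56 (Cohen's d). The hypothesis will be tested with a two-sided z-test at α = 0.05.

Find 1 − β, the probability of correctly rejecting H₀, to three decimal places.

Power ≈ 0.279

Noncentrality parameter: δ = d·√n = 0.56 × √6 = 1.3717
Two-sided α = 0.05 → critical value z_{0.025} = 1.960.
Power = Φ(δ − 1.960) + Φ(−δ − 1.960) = Φ(-0.588) + Φ(-3.332) = 0.2782 + 0.0004 = 0.2786.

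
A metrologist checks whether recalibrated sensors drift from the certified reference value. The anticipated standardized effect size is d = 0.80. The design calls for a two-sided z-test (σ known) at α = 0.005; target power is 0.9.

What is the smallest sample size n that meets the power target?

n = 27

Set Φ(δ − 2.807) = 0.9; then δ − 2.807 = Φ⁻¹(0.9) = 1.282, giving δ = 4.089.
(Ignoring the negligible lower-tail rejection probability gives the usual closed-form inversion.)
δ = d·√n ⇒ n = (δ/d)² = (4.089 / 0.80)² = 26.12.
Round up to the next whole unit.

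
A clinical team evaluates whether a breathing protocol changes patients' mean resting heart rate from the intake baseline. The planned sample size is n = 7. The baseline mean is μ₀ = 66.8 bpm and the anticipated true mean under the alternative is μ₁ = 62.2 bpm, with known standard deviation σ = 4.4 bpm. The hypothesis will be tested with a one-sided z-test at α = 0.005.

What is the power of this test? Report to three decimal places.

Power ≈ 0.575

Standardized effect: d = |μ₁ − μ₀| / σ = |62.2 − 66.8| / 4.4 = 1.0455
Noncentrality parameter: δ = d·√n = 1.0455 × √7 = 2.7660
Critical value for a one-sided test at α = 0.005: z_α = 2.576.
Power = Φ(δ − 2.576) = Φ(0.190) = 0.5754.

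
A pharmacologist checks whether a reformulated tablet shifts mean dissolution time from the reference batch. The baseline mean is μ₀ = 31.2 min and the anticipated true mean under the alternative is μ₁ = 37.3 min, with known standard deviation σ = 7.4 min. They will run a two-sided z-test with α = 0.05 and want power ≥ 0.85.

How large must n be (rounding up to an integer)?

n = 14

Standardized effect: d = |μ₁ − μ₀| / σ = |37.3 − 31.2| / 7.4 = 0.8243
Set Φ(δ − 1.960) = 0.85; then δ − 1.960 = Φ⁻¹(0.85) = 1.036, giving δ = 2.996.
(The Φ(−δ − z_{α/2}) term is vanishingly small for δ > 0 and is dropped in the standard sample-size formula.)
δ = d·√n ⇒ n = (δ/d)² = (2.996 / 0.8243)² = 13.21.
Round up to the next whole unit.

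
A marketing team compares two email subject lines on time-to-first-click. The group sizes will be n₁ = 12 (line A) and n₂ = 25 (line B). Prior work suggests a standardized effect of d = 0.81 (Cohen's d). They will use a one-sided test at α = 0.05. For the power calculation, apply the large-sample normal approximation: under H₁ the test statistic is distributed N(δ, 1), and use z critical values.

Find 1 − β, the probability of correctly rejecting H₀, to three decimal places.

Power ≈ 0.746

Noncentrality parameter: δ = d / √(1/n₁ + 1/n₂) = 0.81 / √(1/12 + 1/25) = 2.3065
Critical value for a one-sided test at α = 0.05: z_α = 1.645.
Power = P(Z > 1.645 − δ) = Φ(0.662) = 0.7459.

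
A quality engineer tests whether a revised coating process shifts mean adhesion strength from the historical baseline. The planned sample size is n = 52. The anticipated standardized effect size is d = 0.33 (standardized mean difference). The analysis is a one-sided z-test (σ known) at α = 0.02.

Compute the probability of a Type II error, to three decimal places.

Noncentrality parameter: δ = d·√n = 0.33 × √52 = 2.3797
Critical value for a one-sided test at α = 0.02: z_α = 2.054.
Power = P(Z > 2.054 − δ) = Φ(0.326) = 0.6278.
Type II error: β = 1 − power = 1 − 0.6278 = 0.3722.

β ≈ 0.372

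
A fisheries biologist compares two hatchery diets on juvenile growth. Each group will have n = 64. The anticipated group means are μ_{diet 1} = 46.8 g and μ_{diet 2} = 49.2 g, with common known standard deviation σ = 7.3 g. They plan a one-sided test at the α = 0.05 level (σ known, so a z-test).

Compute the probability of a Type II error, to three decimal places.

Standardized effect: d = |μ_{diet 1} − μ_{diet 2}| / σ = |46.8 − 49.2| / 7.3 = 0.3288
Noncentrality parameter: δ = d·√(n/2) = 0.3288 × √(64/2) = 1.8598
Critical value for a one-sided test at α = 0.05: z_α = 1.645.
Power = Φ(δ − 1.645) = Φ(0.215) = 0.5851.
Type II error: β = 1 − power = 1 − 0.5851 = 0.4149.

β ≈ 0.415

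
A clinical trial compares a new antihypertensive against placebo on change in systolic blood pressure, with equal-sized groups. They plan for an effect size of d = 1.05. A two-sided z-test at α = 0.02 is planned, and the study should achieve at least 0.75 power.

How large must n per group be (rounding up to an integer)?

Set Φ(δ − 2.326) = 0.75; then δ − 2.326 = Φ⁻¹(0.75) = 0.674, giving δ = 3.001.
(The Φ(−δ − z_{α/2}) term is vanishingly small for δ > 0 and is dropped in the standard sample-size formula.)
δ = d·√(n/2) ⇒ n = 2(δ/d)² = 2 × (3.001 / 1.05)² = 16.34.
Round up to the next whole unit.

n = 17 per group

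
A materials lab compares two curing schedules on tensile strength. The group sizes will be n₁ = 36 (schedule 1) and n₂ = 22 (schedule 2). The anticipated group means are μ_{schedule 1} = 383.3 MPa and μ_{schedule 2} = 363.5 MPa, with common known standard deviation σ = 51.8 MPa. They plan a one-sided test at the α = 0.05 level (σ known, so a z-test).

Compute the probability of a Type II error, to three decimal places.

Standardized effect: d = |μ_{schedule 1} − μ_{schedule 2}| / σ = |383.3 − 363.5| / 51.8 = 0.3822
Noncentrality parameter: δ = d / √(1/n₁ + 1/n₂) = 0.3822 / √(1/36 + 1/22) = 1.4125
Critical value for a one-sided test at α = 0.05: z_α = 1.645.
Power = Φ(δ − 1.645) = Φ(-0.232) = 0.4081.
Type II error: β = 1 − power = 1 − 0.4081 = 0.5919.

β ≈ 0.592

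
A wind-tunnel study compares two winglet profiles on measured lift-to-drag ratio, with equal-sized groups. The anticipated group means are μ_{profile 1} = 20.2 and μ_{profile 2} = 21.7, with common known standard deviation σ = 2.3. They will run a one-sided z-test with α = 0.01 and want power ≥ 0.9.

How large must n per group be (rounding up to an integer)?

n = 62 per group

Standardized effect: d = |μ_{profile 1} − μ_{profile 2}| / σ = |20.2 − 21.7| / 2.3 = 0.6522
For power 0.9 need Φ(δ − z_{0.01}) = 0.9, so δ = z_{0.01} + z_{0.10} = 2.326 + 1.282 = 3.608.
δ = d·√(n/2) ⇒ n = 2(δ/d)² = 2 × (3.608 / 0.6522)² = 61.21.
Round up to the next whole unit.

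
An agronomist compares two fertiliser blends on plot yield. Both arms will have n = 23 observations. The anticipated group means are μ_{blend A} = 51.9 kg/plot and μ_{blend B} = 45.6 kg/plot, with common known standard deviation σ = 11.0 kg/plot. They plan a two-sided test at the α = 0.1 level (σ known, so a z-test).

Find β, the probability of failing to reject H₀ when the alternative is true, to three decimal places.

β ≈ 0.383

Standardized effect: d = |μ_{blend A} − μ_{blend B}| / σ = |51.9 − 45.6| / 11.0 = 0.5727
Noncentrality parameter: δ = d·√(n/2) = 0.5727 × √(23/2) = 1.9422
Two-sided α = 0.1 → critical value z_{0.05} = 1.645.
Power = Φ(δ − 1.645) + Φ(−δ − 1.645) = Φ(0.297) + Φ(-3.587) = 0.6169 + 0.0002 = 0.6171.
Type II error: β = 1 − power = 1 − 0.6171 = 0.3829.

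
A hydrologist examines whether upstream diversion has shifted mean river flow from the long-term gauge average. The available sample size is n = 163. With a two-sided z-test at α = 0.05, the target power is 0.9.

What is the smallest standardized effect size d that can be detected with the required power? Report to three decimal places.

Required noncentrality: δ = z_{0.025} + z_{0.10} = 1.960 + 1.282 = 3.242.
(Lower-tail contribution to power is negligible for δ > 0.)
δ = d·√n ⇒ d = δ/√n = 3.242/√163 = 0.2539.

d ≈ 0.254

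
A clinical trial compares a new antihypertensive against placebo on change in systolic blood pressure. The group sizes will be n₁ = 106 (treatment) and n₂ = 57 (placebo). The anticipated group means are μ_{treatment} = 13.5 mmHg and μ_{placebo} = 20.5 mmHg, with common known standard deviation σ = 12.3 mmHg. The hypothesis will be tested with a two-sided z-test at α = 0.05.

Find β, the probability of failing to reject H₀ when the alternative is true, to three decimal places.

β ≈ 0.066

Standardized effect: d = |μ_{treatment} − μ_{placebo}| / σ = |13.5 − 20.5| / 12.3 = 0.5691
Noncentrality parameter: δ = d / √(1/n₁ + 1/n₂) = 0.5691 / √(1/106 + 1/57) = 3.4649
Critical value for a two-sided test at α = 0.05: z_{α/2} = 1.960.
Power = Φ(δ − 1.960) + Φ(−δ − 1.960) = Φ(1.505) + Φ(-5.425) = 0.9338 + 0.0000 = 0.9338.
Type II error: β = 1 − power = 1 − 0.9338 = 0.0662.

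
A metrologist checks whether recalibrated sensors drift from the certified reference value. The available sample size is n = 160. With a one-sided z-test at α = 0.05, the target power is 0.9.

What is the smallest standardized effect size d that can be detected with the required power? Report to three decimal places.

d ≈ 0.231

Need Φ(δ − 1.645) = 0.9, so δ = 1.645 + 1.282 = 2.926.
δ = d·√n ⇒ d = δ/√n = 2.926/√160 = 0.2314.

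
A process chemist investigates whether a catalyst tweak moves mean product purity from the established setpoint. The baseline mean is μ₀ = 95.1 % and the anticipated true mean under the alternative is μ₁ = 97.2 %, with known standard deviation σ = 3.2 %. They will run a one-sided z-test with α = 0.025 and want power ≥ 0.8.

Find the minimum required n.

Standardized effect: d = |μ₁ − μ₀| / σ = |97.2 − 95.1| / 3.2 = 0.6562
For power 0.8 need Φ(δ − z_{0.025}) = 0.8, so δ = z_{0.025} + z_{0.20} = 1.960 + 0.842 = 2.802.
δ = d·√n ⇒ n = (δ/d)² = (2.802 / 0.6562)² = 18.23.
Rounding up, n = 19.

n = 19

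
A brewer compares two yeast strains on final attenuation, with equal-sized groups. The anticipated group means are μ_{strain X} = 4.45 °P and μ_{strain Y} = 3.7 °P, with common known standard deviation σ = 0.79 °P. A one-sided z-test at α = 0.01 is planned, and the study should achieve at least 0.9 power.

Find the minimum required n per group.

Standardized effect: d = |μ_{strain X} − μ_{strain Y}| / σ = |4.45 − 3.7| / 0.79 = 0.9494
For power 0.9 need Φ(δ − z_{0.01}) = 0.9, so δ = z_{0.01} + z_{0.10} = 2.326 + 1.282 = 3.608.
δ = d·√(n/2) ⇒ n = 2(δ/d)² = 2 × (3.608 / 0.9494)² = 28.88.
Round up to the next whole unit.

n = 29 per group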